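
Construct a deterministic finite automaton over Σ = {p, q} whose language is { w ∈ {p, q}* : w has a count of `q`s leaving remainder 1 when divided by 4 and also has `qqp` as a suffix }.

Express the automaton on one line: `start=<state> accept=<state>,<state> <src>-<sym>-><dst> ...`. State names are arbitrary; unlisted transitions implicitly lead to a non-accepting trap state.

Handle the two conditions separately and then intersect. The first has 4 states tracking the count of `q`s modulo 4; the second has 4 states tracking how much of the suffix `qqp` has currently been matched. A product state is a pair (one from each), accepting exactly when both do. After merging equivalent states the machine shrinks.
7 states suffice.
        p   q  
>  s0   s0  s1 
   s1   s1  s2 
   s2   s2  s3 
   s3   s3  s4 
   s4   s0  s5 
   s5   s6  s2 
 * s6   s1  s2 
(> = start, * = accepting)

start=s0 accept=s6 s0-p->s0 s0-q->s1 s1-p->s1 s1-q->s2 s2-p->s2 s2-q->s3 s3-p->s3 s3-q->s4 s4-p->s0 s4-q->s5 s5-p->s6 s5-q->s2 s6-p->s1 s6-q->s2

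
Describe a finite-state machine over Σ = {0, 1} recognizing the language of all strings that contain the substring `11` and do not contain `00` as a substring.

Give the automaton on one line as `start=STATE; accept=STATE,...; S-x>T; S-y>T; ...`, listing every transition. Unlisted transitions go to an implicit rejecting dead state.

start=A; accept=E,F; A-0>B; A-1>C; B-0>D; B-1>C; C-0>B; C-1>E; D-0>D; D-1>D; E-0>F; E-1>E; F-0>D; F-1>E

Run two small machines in parallel and take their product. One (3 states) tracks whether and how much of `11` has been seen; the other (3 states) tracks partial matches of the forbidden pattern `00`. Each combined state is a pair, one component from each; accept when both components accept. Equivalent product states are then merged.
6 states suffice.
       0  1 
>  A   B  C 
   B   D  C 
   C   B  E 
   D   D  D 
 * E   F  E 
 * F   D  E 
(> = start, * = accepting)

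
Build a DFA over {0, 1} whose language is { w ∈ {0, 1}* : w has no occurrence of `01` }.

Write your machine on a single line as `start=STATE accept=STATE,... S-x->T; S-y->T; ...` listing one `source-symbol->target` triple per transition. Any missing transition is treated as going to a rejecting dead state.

start=s0; accept=s0,s1; s0-0->s1; s0-1->s0; s1-0->s1; s1-1->s2; s2-0->s2; s2-1->s2

Track partial matches of the forbidden pattern `01`. State s2 is a dead state reached once `01` has occurred; every other state accepts. s0 means no part of `01` is currently matched.
With 3 states:
        0   1  
>* s0   s1  s0 
 * s1   s1  s2 
   s2   s2  s2 
(> = start, * = accepting)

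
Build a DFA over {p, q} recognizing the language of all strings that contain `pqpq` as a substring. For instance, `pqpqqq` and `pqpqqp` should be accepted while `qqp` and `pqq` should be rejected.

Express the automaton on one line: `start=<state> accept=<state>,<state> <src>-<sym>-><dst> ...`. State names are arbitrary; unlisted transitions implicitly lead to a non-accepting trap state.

start=S0 accept=S4 S0-p->S1 S0-q->S0 S1-p->S1 S1-q->S2 S2-p->S3 S2-q->S0 S3-p->S1 S3-q->S4 S4-p->S4 S4-q->S4

States S0..S3 record the length of the longest prefix of `pqpq` that matches the current input suffix. Reaching S4 means `pqpq` has been seen, and we stay there forever. Accept from S4.
A 5-state machine:
        p   q  
>  S0   S1  S0 
   S1   S1  S2 
   S2   S3  S0 
   S3   S1  S4 
 * S4   S4  S4 
(> = start, * = accepting)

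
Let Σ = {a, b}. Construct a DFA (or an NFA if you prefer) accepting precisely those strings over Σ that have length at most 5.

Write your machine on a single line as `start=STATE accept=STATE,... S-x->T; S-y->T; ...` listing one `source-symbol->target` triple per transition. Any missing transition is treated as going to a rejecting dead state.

Count input length up to 6: every symbol moves from q0 toward q6, which means 'more than 5' and absorbs. Accept from {q0, q1, q2, q3, q4, q5}.
With 7 states:
        a   b  
>* q0   q1  q1 
 * q1   q2  q2 
 * q2   q3  q3 
 * q3   q4  q4 
 * q4   q5  q5 
 * q5   q6  q6 
   q6   q6  q6 
(> = start, * = accepting)

start=q0; accept=q0,q1,q2,q3,q4,q5; q0-a->q1; q0-b->q1; q1-a->q2; q1-b->q2; q2-a->q3; q2-b->q3; q3-a->q4; q3-b->q4; q4-a->q5; q4-b->q5; q5-a->q6; q5-b->q6; q6-a->q6; q6-b->q6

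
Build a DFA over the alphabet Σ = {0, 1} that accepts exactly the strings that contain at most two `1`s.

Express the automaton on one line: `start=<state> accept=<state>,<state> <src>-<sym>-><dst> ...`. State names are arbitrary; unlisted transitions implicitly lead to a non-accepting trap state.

start=q0 accept=q0,q1,q2 q0-0->q0 q0-1->q1 q1-0->q1 q1-1->q2 q2-0->q2 q2-1->q3 q3-0->q3 q3-1->q3

Only the number of `1`s matters, and only up to 3. Make a chain q0 → q1 → q2 → q3 advanced by each `1` (with q3 absorbing); every other symbol self-loops. The accepting set is {q0, q1, q2}.
A 4-state machine:
        0   1  
>* q0   q0  q1 
 * q1   q1  q2 
 * q2   q2  q3 
   q3   q3  q3 
(> = start, * = accepting)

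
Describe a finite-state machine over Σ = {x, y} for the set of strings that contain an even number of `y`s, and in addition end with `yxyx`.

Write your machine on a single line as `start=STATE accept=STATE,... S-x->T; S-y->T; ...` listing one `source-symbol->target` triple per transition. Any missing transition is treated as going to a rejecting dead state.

start=s0; accept=s7; s0-x->s0; s0-y->s1; s1-x->s2; s1-y->s3; s2-x->s4; s2-y->s5; s3-x->s6; s3-y->s1; s4-x->s4; s4-y->s3; s5-x->s7; s5-y->s1; s6-x->s0; s6-y->s8; s7-x->s0; s7-y->s8; s8-x->s9; s8-y->s3; s9-x->s4; s9-y->s5

Handle the two conditions separately and then intersect. One (2 states) tracks the count of `y`s modulo 2; the other (5 states) tracks how much of the suffix `yxyx` has currently been matched. Each combined state is a pair, one component from each; accept when both components accept.
With 10 states:
        x   y  
>  s0   s0  s1 
   s1   s2  s3 
   s2   s4  s5 
   s3   s6  s1 
   s4   s4  s3 
   s5   s7  s1 
   s6   s0  s8 
 * s7   s0  s8 
   s8   s9  s3 
   s9   s4  s5 
(> = start, * = accepting)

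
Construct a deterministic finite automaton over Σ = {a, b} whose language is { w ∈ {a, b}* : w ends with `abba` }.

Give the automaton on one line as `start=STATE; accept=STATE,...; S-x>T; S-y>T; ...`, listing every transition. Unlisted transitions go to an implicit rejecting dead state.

Let each state record the length of the longest suffix of the input read so far that is also a prefix of `abba`. q1 means the last symbol is `a`; q2 means the last 2 symbols are `ab`; q3 means the last 3 symbols are `abb`; q4 means the last 4 symbols are `abba`. Accept only at q4, where the string currently ends in `abba`.
With 5 states:
        a   b  
>  q0   q1  q0 
   q1   q1  q2 
   q2   q1  q3 
   q3   q4  q0 
 * q4   q1  q2 
(> = start, * = accepting)

start=q0; accept=q4; q0-a>q1; q0-b>q0; q1-a>q1; q1-b>q2; q2-a>q1; q2-b>q3; q3-a>q4; q3-b>q0; q4-a>q1; q4-b>q2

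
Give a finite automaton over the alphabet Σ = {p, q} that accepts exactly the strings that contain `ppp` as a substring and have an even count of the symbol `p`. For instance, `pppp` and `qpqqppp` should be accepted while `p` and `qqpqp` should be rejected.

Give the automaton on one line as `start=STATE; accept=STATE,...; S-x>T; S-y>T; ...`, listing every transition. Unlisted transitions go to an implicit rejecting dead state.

start=s0; accept=s6; s0-p>s1; s0-q>s0; s1-p>s2; s1-q>s3; s2-p>s4; s2-q>s0; s3-p>s5; s3-q>s3; s4-p>s6; s4-q>s4; s5-p>s7; s5-q>s0; s6-p>s4; s6-q>s6; s7-p>s6; s7-q>s3

Handle the two conditions separately and then intersect. One (4 states) tracks whether and how much of `ppp` has been seen; the other (2 states) tracks the count of `p`s modulo 2. Each combined state is a pair, one component from each; accept when both components accept.
        p   q  
>  s0   s1  s0 
   s1   s2  s3 
   s2   s4  s0 
   s3   s5  s3 
   s4   s6  s4 
   s5   s7  s0 
 * s6   s4  s6 
   s7   s6  s3 
(> = start, * = accepting)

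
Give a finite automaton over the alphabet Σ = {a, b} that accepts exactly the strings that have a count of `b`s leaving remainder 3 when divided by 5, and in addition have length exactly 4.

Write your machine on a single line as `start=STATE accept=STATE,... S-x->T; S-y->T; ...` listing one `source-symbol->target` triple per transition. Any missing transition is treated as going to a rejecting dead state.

start=q0; accept=q13; q0-a->q1; q0-b->q2; q1-a->q3; q1-b->q4; q2-a->q4; q2-b->q5; q3-a->q6; q3-b->q7; q4-a->q7; q4-b->q8; q5-a->q8; q5-b->q9; q6-a->q10; q6-b->q11; q7-a->q11; q7-b->q12; q8-a->q12; q8-b->q13; q9-a->q13; q9-b->q14; q10-a->q15; q10-b->q16; q11-a->q16; q11-b->q17; q12-a->q17; q12-b->q18; q13-a->q18; q13-b->q19; q14-a->q19; q14-b->q15; q15-a->q15; q15-b->q16; q16-a->q16; q16-b->q17; q17-a->q17; q17-b->q18; q18-a->q18; q18-b->q19; q19-a->q19; q19-b->q15

Run two small machines in parallel and take their product. The first has 5 states tracking the count of `b`s modulo 5; the second has 6 states tracking the input length, saturating at 5. A product state is a pair (one from each), accepting exactly when both do.
With 20 states:
          a    b  
>  q0     q1   q2 
   q1     q3   q4 
   q2     q4   q5 
   q3     q6   q7 
   q4     q7   q8 
   q5     q8   q9 
   q6    q10  q11 
   q7    q11  q12 
   q8    q12  q13 
   q9    q13  q14 
   q10   q15  q16 
   q11   q16  q17 
   q12   q17  q18 
 * q13   q18  q19 
   q14   q19  q15 
   q15   q15  q16 
   q16   q16  q17 
   q17   q17  q18 
   q18   q18  q19 
   q19   q19  q15 
(> = start, * = accepting)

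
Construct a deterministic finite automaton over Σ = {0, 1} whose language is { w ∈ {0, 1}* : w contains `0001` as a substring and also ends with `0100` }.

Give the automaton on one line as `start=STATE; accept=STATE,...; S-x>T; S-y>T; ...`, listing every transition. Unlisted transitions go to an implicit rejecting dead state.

start=A; accept=H; A-0>B; A-1>A; B-0>C; B-1>A; C-0>D; C-1>A; D-0>D; D-1>E; E-0>F; E-1>G; F-0>H; F-1>E; G-0>D; G-1>G; H-0>D; H-1>E

Build one automaton per condition and run them in lockstep. One (5 states) tracks whether and how much of `0001` has been seen; the other (5 states) tracks how much of the suffix `0100` has currently been matched. Each combined state is a pair, one component from each; accept when both components accept. Minimizing collapses redundant product states.
With 8 states:
       0  1 
>  A   B  A 
   B   C  A 
   C   D  A 
   D   D  E 
   E   F  G 
   F   H  E 
   G   D  G 
 * H   D  E 
(> = start, * = accepting)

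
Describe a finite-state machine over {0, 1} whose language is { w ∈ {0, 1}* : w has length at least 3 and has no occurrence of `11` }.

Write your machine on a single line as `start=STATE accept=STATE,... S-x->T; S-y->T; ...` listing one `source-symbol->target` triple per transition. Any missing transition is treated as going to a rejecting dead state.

Handle the two conditions separately and then intersect. The first has 5 states tracking the input length, saturating at 4; the second has 3 states tracking partial matches of the forbidden pattern `11`. A product state is a pair (one from each), accepting exactly when both do.
          0    1  
>  q0     q1   q2 
   q1     q3   q4 
   q2     q3   q5 
   q3     q6   q7 
   q4     q6   q8 
   q5     q8   q8 
 * q6     q9  q10 
 * q7     q9  q11 
   q8    q11  q11 
 * q9     q9  q10 
 * q10    q9  q11 
   q11   q11  q11 
(> = start, * = accepting)

start=q0; accept=q6,q7,q9,q10; q0-0->q1; q0-1->q2; q1-0->q3; q1-1->q4; q2-0->q3; q2-1->q5; q3-0->q6; q3-1->q7; q4-0->q6; q4-1->q8; q5-0->q8; q5-1->q8; q6-0->q9; q6-1->q10; q7-0->q9; q7-1->q11; q8-0->q11; q8-1->q11; q9-0->q9; q9-1->q10; q10-0->q9; q10-1->q11; q11-0->q11; q11-1->q11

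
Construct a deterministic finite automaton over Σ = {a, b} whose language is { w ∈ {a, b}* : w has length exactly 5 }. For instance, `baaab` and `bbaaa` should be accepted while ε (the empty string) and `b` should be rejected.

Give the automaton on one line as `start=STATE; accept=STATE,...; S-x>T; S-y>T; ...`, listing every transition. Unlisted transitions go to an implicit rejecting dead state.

start=q0; accept=q5; q0-a>q1; q0-b>q1; q1-a>q2; q1-b>q2; q2-a>q3; q2-b>q3; q3-a>q4; q3-b>q4; q4-a>q5; q4-b>q5; q5-a>q6; q5-b>q6; q6-a>q6; q6-b>q6

Count input length up to 6: every symbol moves from q0 toward q6, which means 'more than 5' and absorbs. Accept from {q5}.
With 7 states:
        a   b  
>  q0   q1  q1 
   q1   q2  q2 
   q2   q3  q3 
   q3   q4  q4 
   q4   q5  q5 
 * q5   q6  q6 
   q6   q6  q6 
(> = start, * = accepting)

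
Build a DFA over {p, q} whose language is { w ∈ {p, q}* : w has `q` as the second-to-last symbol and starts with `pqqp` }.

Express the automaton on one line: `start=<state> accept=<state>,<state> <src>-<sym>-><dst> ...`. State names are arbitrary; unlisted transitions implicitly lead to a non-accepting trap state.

Handle the two conditions separately and then intersect. The first has 7 states tracking the last 2 symbols read; the second has 6 states tracking whether the input so far still matches the prefix `pqqp`. A product state is a pair (one from each), accepting exactly when both do. Equivalent product states are then merged.
9 states suffice.
       p  q 
>  A   B  C 
   B   C  D 
   C   C  C 
   D   C  E 
   E   F  C 
 * F   G  H 
   G   G  H 
   H   F  I 
 * I   F  I 
(> = start, * = accepting)

start=A accept=F,I A-p->B A-q->C B-p->C B-q->D C-p->C C-q->C D-p->C D-q->E E-p->F E-q->C F-p->G F-q->H G-p->G G-q->H H-p->F H-q->I I-p->F I-q->I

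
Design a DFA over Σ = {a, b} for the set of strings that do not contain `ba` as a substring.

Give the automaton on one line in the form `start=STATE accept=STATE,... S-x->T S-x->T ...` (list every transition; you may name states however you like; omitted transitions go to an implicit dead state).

start=q0 accept=q0,q1 q0-a->q0 q0-b->q1 q1-a->q2 q1-b->q1 q2-a->q2 q2-b->q2

Track partial matches of the forbidden pattern `ba`. State q2 is a dead state reached once `ba` has occurred; every other state accepts. q0 means no part of `ba` is currently matched.
A 3-state machine:
        a   b  
>* q0   q0  q1 
 * q1   q2  q1 
   q2   q2  q2 
(> = start, * = accepting)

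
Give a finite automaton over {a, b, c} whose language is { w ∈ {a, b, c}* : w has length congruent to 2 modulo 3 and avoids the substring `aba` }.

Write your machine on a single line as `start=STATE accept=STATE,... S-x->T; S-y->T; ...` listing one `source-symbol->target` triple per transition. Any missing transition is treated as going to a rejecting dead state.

start=q0; accept=q3,q4,q5; q0-a->q1; q0-b->q2; q0-c->q2; q1-a->q3; q1-b->q4; q1-c->q5; q2-a->q3; q2-b->q5; q2-c->q5; q3-a->q6; q3-b->q7; q3-c->q0; q4-a->q8; q4-b->q0; q4-c->q0; q5-a->q6; q5-b->q0; q5-c->q0; q6-a->q1; q6-b->q9; q6-c->q2; q7-a->q10; q7-b->q2; q7-c->q2; q8-a->q10; q8-b->q10; q8-c->q10; q9-a->q11; q9-b->q5; q9-c->q5; q10-a->q11; q10-b->q11; q10-c->q11; q11-a->q8; q11-b->q8; q11-c->q8

Handle the two conditions separately and then intersect. The first has 3 states tracking the input length modulo 3; the second has 4 states tracking partial matches of the forbidden pattern `aba`. A product state is a pair (one from each), accepting exactly when both do.
          a    b    c  
>  q0     q1   q2   q2 
   q1     q3   q4   q5 
   q2     q3   q5   q5 
 * q3     q6   q7   q0 
 * q4     q8   q0   q0 
 * q5     q6   q0   q0 
   q6     q1   q9   q2 
   q7    q10   q2   q2 
   q8    q10  q10  q10 
   q9    q11   q5   q5 
   q10   q11  q11  q11 
   q11    q8   q8   q8 
(> = start, * = accepting)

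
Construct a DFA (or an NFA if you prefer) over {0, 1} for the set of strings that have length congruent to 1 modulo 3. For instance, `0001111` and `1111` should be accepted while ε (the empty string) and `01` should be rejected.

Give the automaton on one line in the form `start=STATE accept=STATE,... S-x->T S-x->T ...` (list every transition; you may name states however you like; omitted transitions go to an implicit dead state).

start=s0 accept=s1 s0-0->s1 s0-1->s1 s1-0->s2 s1-1->s2 s2-0->s0 s2-1->s0

Only the length mod 3 matters, so use a 3-cycle: from any state, every input symbol moves to the next state, wrapping s2 back to s0. Mark s1 accepting.
        0   1  
>  s0   s1  s1 
 * s1   s2  s2 
   s2   s0  s0 
(> = start, * = accepting)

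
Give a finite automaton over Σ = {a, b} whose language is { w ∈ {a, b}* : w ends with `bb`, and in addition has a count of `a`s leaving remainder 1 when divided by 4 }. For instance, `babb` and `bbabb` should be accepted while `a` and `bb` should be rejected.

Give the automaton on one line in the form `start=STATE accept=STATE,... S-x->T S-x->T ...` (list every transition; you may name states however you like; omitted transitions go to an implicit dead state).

start=q0 accept=q5 q0-a->q1 q0-b->q0 q1-a->q2 q1-b->q3 q2-a->q4 q2-b->q2 q3-a->q2 q3-b->q5 q4-a->q0 q4-b->q4 q5-a->q2 q5-b->q5

Run two small machines in parallel and take their product. One (3 states) tracks how much of the suffix `bb` has currently been matched; the other (4 states) tracks the count of `a`s modulo 4. Each combined state is a pair, one component from each; accept when both components accept. Equivalent product states are then merged.
6 states suffice.
        a   b  
>  q0   q1  q0 
   q1   q2  q3 
   q2   q4  q2 
   q3   q2  q5 
   q4   q0  q4 
 * q5   q2  q5 
(> = start, * = accepting)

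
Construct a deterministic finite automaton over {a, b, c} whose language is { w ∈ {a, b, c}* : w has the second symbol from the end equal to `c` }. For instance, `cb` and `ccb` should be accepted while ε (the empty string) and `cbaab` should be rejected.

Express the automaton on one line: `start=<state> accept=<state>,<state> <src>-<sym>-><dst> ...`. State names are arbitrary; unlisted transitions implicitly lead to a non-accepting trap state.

A DFA must remember the last 2 symbols (since which symbol is second-to-last isn't known until the input ends). Use one state per possible window of the last ≤2 symbols; accept from those whose window starts with `c`.
13 states suffice.
          a    b    c  
>  s0     s1   s2   s3 
   s1     s4   s5   s6 
   s2     s7   s8   s9 
   s3    s10  s11  s12 
   s4     s4   s5   s6 
   s5     s7   s8   s9 
   s6    s10  s11  s12 
   s7     s4   s5   s6 
   s8     s7   s8   s9 
   s9    s10  s11  s12 
 * s10    s4   s5   s6 
 * s11    s7   s8   s9 
 * s12   s10  s11  s12 
(> = start, * = accepting)

start=s0 accept=s10,s11,s12 s0-a->s1 s0-b->s2 s0-c->s3 s1-a->s4 s1-b->s5 s1-c->s6 s2-a->s7 s2-b->s8 s2-c->s9 s3-a->s10 s3-b->s11 s3-c->s12 s4-a->s4 s4-b->s5 s4-c->s6 s5-a->s7 s5-b->s8 s5-c->s9 s6-a->s10 s6-b->s11 s6-c->s12 s7-a->s4 s7-b->s5 s7-c->s6 s8-a->s7 s8-b->s8 s8-c->s9 s9-a->s10 s9-b->s11 s9-c->s12 s10-a->s4 s10-b->s5 s10-c->s6 s11-a->s7 s11-b->s8 s11-c->s9 s12-a->s10 s12-b->s11 s12-c->s12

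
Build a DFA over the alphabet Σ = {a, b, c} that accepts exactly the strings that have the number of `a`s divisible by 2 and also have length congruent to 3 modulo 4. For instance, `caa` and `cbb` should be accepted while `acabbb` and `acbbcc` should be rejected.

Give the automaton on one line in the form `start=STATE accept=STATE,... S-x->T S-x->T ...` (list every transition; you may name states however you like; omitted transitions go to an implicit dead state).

start=s0 accept=s6 s0-a->s1 s0-b->s2 s0-c->s2 s1-a->s3 s1-b->s4 s1-c->s4 s2-a->s4 s2-b->s3 s2-c->s3 s3-a->s5 s3-b->s6 s3-c->s6 s4-a->s6 s4-b->s5 s4-c->s5 s5-a->s0 s5-b->s7 s5-c->s7 s6-a->s7 s6-b->s0 s6-c->s0 s7-a->s2 s7-b->s1 s7-c->s1

Build one automaton per condition and run them in lockstep. One (2 states) tracks the count of `a`s modulo 2; the other (4 states) tracks the input length modulo 4. Each combined state is a pair, one component from each; accept when both components accept.
An 8-state machine:
        a   b   c  
>  s0   s1  s2  s2 
   s1   s3  s4  s4 
   s2   s4  s3  s3 
   s3   s5  s6  s6 
   s4   s6  s5  s5 
   s5   s0  s7  s7 
 * s6   s7  s0  s0 
   s7   s2  s1  s1 
(> = start, * = accepting)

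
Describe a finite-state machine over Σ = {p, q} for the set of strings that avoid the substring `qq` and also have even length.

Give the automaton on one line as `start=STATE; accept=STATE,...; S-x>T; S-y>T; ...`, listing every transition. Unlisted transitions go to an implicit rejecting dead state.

start=s0; accept=s0,s3; s0-p>s1; s0-q>s2; s1-p>s0; s1-q>s3; s2-p>s0; s2-q>s4; s3-p>s1; s3-q>s4; s4-p>s4; s4-q>s4

Build one automaton per condition and run them in lockstep. One (3 states) tracks partial matches of the forbidden pattern `qq`; the other (2 states) tracks the input length modulo 2. Each combined state is a pair, one component from each; accept when both components accept. After merging equivalent states the machine shrinks.
        p   q  
>* s0   s1  s2 
   s1   s0  s3 
   s2   s0  s4 
 * s3   s1  s4 
   s4   s4  s4 
(> = start, * = accepting)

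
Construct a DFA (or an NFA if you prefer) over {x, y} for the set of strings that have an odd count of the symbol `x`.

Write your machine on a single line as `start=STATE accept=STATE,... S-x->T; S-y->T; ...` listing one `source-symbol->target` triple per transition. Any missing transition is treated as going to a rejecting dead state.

start=s0; accept=s1; s0-x->s1; s0-y->s0; s1-x->s0; s1-y->s1

The only thing that matters is how many `x`s have appeared, reduced mod 2. Use one state per residue: s0 for 0, …, s1 for 1. Reading `x` moves to the next residue; anything else stays put. s1 is accepting.
2 states suffice.
        x   y  
>  s0   s1  s0 
 * s1   s0  s1 
(> = start, * = accepting)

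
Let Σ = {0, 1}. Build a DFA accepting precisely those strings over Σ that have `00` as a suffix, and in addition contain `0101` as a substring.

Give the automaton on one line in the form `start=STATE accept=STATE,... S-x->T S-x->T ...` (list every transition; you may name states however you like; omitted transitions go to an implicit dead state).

start=A accept=G A-0->B A-1->A B-0->B B-1->C C-0->D C-1->A D-0->B D-1->E E-0->F E-1->E F-0->G F-1->E G-0->G G-1->E

Build one automaton per condition and run them in lockstep. The first has 3 states tracking how much of the suffix `00` has currently been matched; the second has 5 states tracking whether and how much of `0101` has been seen. A product state is a pair (one from each), accepting exactly when both do. After merging equivalent states the machine shrinks.
A 7-state machine:
       0  1 
>  A   B  A 
   B   B  C 
   C   D  A 
   D   B  E 
   E   F  E 
   F   G  E 
 * G   G  E 
(> = start, * = accepting)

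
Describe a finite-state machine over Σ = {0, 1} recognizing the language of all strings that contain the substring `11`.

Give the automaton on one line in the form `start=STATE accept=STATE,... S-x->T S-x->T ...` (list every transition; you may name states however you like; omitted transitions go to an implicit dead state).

start=s0 accept=s2 s0-0->s0 s0-1->s1 s1-0->s0 s1-1->s2 s2-0->s2 s2-1->s2

States s0..s1 record the length of the longest prefix of `11` that matches the current input suffix. Reaching s2 means `11` has been seen, and we stay there forever. Accept from s2.
3 states suffice.
        0   1  
>  s0   s0  s1 
   s1   s0  s2 
 * s2   s2  s2 
(> = start, * = accepting)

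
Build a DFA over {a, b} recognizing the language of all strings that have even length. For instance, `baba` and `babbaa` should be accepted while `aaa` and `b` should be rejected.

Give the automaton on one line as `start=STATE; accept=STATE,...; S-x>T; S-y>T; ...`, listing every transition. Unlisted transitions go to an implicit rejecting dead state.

start=s0; accept=s0; s0-a>s1; s0-b>s1; s1-a>s0; s1-b>s0

Only the length mod 2 matters, so use a 2-cycle: from any state, every input symbol moves to the next state, wrapping s1 back to s0. Mark s0 accepting.
A 2-state machine:
        a   b  
>* s0   s1  s1 
   s1   s0  s0 
(> = start, * = accepting)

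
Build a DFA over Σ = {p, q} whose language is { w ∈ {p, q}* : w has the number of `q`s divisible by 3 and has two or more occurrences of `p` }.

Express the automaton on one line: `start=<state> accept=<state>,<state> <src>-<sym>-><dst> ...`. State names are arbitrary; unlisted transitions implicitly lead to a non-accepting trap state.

Run two small machines in parallel and take their product. One (3 states) tracks the count of `q`s modulo 3; the other (4 states) tracks the count of `p`s, saturating at 3. Each combined state is a pair, one component from each; accept when both components accept. Equivalent product states are then merged.
9 states suffice.
       p  q 
>  A   B  C 
   B   D  E 
   C   E  F 
 * D   D  G 
   E   G  H 
   F   H  A 
   G   G  I 
   H   I  B 
   I   I  D 
(> = start, * = accepting)

start=A accept=D A-p->B A-q->C B-p->D B-q->E C-p->E C-q->F D-p->D D-q->G E-p->G E-q->H F-p->H F-q->A G-p->G G-q->I H-p->I H-q->B I-p->I I-q->D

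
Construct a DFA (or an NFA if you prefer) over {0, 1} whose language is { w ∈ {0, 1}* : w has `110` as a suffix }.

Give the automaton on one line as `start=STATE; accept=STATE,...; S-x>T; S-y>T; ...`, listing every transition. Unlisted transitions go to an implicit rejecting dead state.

Remember how much of `110` the current input suffix matches. State S0 means no match yet; S1 means the last symbol is `1`; S2 means the last 2 symbols are `11`; S3 means the last 3 symbols are `110`. Only S3 accepts. On a mismatch, fall back to the longest proper suffix that is still a prefix of `110`.
        0   1  
>  S0   S0  S1 
   S1   S0  S2 
   S2   S3  S2 
 * S3   S0  S1 
(> = start, * = accepting)

start=S0; accept=S3; S0-0>S0; S0-1>S1; S1-0>S0; S1-1>S2; S2-0>S3; S2-1>S2; S3-0>S0; S3-1>S1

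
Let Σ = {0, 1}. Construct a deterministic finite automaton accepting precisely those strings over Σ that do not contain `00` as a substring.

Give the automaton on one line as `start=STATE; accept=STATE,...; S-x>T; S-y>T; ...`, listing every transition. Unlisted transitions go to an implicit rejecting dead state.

This is the complement of 'contains `00`'. Use the same substring-matching states — A through C holding how much of `00` has just been matched — but flip the accepting set: everything except the trap C accepts.
3 states suffice.
       0  1 
>* A   B  A 
 * B   C  A 
   C   C  C 
(> = start, * = accepting)

start=A; accept=A,B; A-0>B; A-1>A; B-0>C; B-1>A; C-0>C; C-1>C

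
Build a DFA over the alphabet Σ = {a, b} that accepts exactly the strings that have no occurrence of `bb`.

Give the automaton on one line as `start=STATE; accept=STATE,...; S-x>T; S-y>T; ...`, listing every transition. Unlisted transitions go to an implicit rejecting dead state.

start=s0; accept=s0,s1; s0-a>s0; s0-b>s1; s1-a>s0; s1-b>s2; s2-a>s2; s2-b>s2

This is the complement of 'contains `bb`'. Use the same substring-matching states — s0 through s2 holding how much of `bb` has just been matched — but flip the accepting set: everything except the trap s2 accepts.
        a   b  
>* s0   s0  s1 
 * s1   s0  s2 
   s2   s2  s2 
(> = start, * = accepting)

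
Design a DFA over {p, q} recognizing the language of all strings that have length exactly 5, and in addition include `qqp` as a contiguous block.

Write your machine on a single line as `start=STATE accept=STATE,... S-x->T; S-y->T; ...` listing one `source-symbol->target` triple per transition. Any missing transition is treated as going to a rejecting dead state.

start=s0; accept=s17; s0-p->s1; s0-q->s2; s1-p->s3; s1-q->s4; s2-p->s3; s2-q->s5; s3-p->s6; s3-q->s7; s4-p->s6; s4-q->s8; s5-p->s9; s5-q->s8; s6-p->s10; s6-q->s11; s7-p->s10; s7-q->s12; s8-p->s13; s8-q->s12; s9-p->s13; s9-q->s13; s10-p->s14; s10-q->s15; s11-p->s14; s11-q->s16; s12-p->s17; s12-q->s16; s13-p->s17; s13-q->s17; s14-p->s18; s14-q->s19; s15-p->s18; s15-q->s20; s16-p->s21; s16-q->s20; s17-p->s21; s17-q->s21; s18-p->s18; s18-q->s19; s19-p->s18; s19-q->s20; s20-p->s21; s20-q->s20; s21-p->s21; s21-q->s21

Handle the two conditions separately and then intersect. The first has 7 states tracking the input length, saturating at 6; the second has 4 states tracking whether and how much of `qqp` has been seen. A product state is a pair (one from each), accepting exactly when both do.
With 22 states:
          p    q  
>  s0     s1   s2 
   s1     s3   s4 
   s2     s3   s5 
   s3     s6   s7 
   s4     s6   s8 
   s5     s9   s8 
   s6    s10  s11 
   s7    s10  s12 
   s8    s13  s12 
   s9    s13  s13 
   s10   s14  s15 
   s11   s14  s16 
   s12   s17  s16 
   s13   s17  s17 
   s14   s18  s19 
   s15   s18  s20 
   s16   s21  s20 
 * s17   s21  s21 
   s18   s18  s19 
   s19   s18  s20 
   s20   s21  s20 
   s21   s21  s21 
(> = start, * = accepting)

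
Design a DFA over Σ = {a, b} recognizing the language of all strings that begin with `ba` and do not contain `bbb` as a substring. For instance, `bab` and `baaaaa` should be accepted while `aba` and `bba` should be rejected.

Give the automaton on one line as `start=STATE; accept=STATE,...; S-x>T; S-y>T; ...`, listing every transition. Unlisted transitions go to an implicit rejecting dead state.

Handle the two conditions separately and then intersect. One (4 states) tracks whether the input so far still matches the prefix `ba`; the other (4 states) tracks partial matches of the forbidden pattern `bbb`. Each combined state is a pair, one component from each; accept when both components accept. Minimizing collapses redundant product states.
6 states suffice.
        a   b  
>  q0   q1  q2 
   q1   q1  q1 
   q2   q3  q1 
 * q3   q3  q4 
 * q4   q3  q5 
 * q5   q3  q1 
(> = start, * = accepting)

start=q0; accept=q3,q4,q5; q0-a>q1; q0-b>q2; q1-a>q1; q1-b>q1; q2-a>q3; q2-b>q1; q3-a>q3; q3-b>q4; q4-a>q3; q4-b>q5; q5-a>q3; q5-b>q1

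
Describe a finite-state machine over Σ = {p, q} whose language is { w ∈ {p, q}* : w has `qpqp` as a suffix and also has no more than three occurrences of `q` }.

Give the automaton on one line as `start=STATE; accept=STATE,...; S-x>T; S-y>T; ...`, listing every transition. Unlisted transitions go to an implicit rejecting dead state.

Run two small machines in parallel and take their product. The first has 5 states tracking how much of the suffix `qpqp` has currently been matched; the second has 5 states tracking the count of `q`s, saturating at 4. A product state is a pair (one from each), accepting exactly when both do.
With 19 states:
          p    q  
>  s0     s0   s1 
   s1     s2   s3 
   s2     s4   s5 
   s3     s6   s7 
   s4     s4   s3 
   s5     s8   s7 
   s6     s9  s10 
   s7    s11  s12 
 * s8     s9  s10 
   s9     s9   s7 
   s10   s13  s12 
   s11   s14  s15 
   s12   s16  s12 
 * s13   s14  s15 
   s14   s14  s12 
   s15   s17  s12 
   s16   s18  s15 
   s17   s18  s15 
   s18   s18  s12 
(> = start, * = accepting)

start=s0; accept=s8,s13; s0-p>s0; s0-q>s1; s1-p>s2; s1-q>s3; s2-p>s4; s2-q>s5; s3-p>s6; s3-q>s7; s4-p>s4; s4-q>s3; s5-p>s8; s5-q>s7; s6-p>s9; s6-q>s10; s7-p>s11; s7-q>s12; s8-p>s9; s8-q>s10; s9-p>s9; s9-q>s7; s10-p>s13; s10-q>s12; s11-p>s14; s11-q>s15; s12-p>s16; s12-q>s12; s13-p>s14; s13-q>s15; s14-p>s14; s14-q>s12; s15-p>s17; s15-q>s12; s16-p>s18; s16-q>s15; s17-p>s18; s17-q>s15; s18-p>s18; s18-q>s12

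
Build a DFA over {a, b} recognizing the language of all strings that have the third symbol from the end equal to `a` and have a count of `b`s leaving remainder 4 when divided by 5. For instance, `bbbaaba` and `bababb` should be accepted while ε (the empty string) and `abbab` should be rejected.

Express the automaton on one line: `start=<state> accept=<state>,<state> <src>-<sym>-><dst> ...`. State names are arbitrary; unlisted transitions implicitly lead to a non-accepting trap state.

start=S0 accept=S8,S12,S13,S15 S0-a->S0 S0-b->S1 S1-a->S1 S1-b->S2 S2-a->S3 S2-b->S4 S3-a->S3 S3-b->S5 S4-a->S6 S4-b->S7 S5-a->S6 S5-b->S8 S6-a->S9 S6-b->S10 S7-a->S11 S7-b->S0 S8-a->S11 S8-b->S0 S9-a->S9 S9-b->S12 S10-a->S13 S10-b->S0 S11-a->S14 S11-b->S0 S12-a->S13 S12-b->S0 S13-a->S14 S13-b->S0 S14-a->S15 S14-b->S0 S15-a->S15 S15-b->S0

Build one automaton per condition and run them in lockstep. One (15 states) tracks the last 3 symbols read; the other (5 states) tracks the count of `b`s modulo 5. Each combined state is a pair, one component from each; accept when both components accept. Minimizing collapses redundant product states.
          a    b  
>  S0     S0   S1 
   S1     S1   S2 
   S2     S3   S4 
   S3     S3   S5 
   S4     S6   S7 
   S5     S6   S8 
   S6     S9  S10 
   S7    S11   S0 
 * S8    S11   S0 
   S9     S9  S12 
   S10   S13   S0 
   S11   S14   S0 
 * S12   S13   S0 
 * S13   S14   S0 
   S14   S15   S0 
 * S15   S15   S0 
(> = start, * = accepting)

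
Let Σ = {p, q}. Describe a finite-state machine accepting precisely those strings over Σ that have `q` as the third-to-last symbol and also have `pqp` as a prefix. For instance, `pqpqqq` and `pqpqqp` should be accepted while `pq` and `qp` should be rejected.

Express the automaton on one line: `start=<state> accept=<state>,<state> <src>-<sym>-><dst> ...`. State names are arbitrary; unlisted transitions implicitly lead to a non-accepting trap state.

start=A accept=Q,R,V,W A-p->B A-q->C B-p->D B-q->E C-p->F C-q->G D-p->H D-q->I E-p->J E-q->K F-p->L F-q->M G-p->N G-q->O H-p->H H-q->I I-p->P I-q->K J-p->Q J-q->R K-p->N K-q->O L-p->H L-q->I M-p->P M-q->K N-p->L N-q->M O-p->N O-q->O P-p->L P-q->M Q-p->S Q-q->T R-p->J R-q->U S-p->S S-q->T T-p->J T-q->U U-p->V U-q->W V-p->Q V-q->R W-p->V W-q->W

Run two small machines in parallel and take their product. The first has 15 states tracking the last 3 symbols read; the second has 5 states tracking whether the input so far still matches the prefix `pqp`. A product state is a pair (one from each), accepting exactly when both do.
23 states suffice.
       p  q 
>  A   B  C 
   B   D  E 
   C   F  G 
   D   H  I 
   E   J  K 
   F   L  M 
   G   N  O 
   H   H  I 
   I   P  K 
   J   Q  R 
   K   N  O 
   L   H  I 
   M   P  K 
   N   L  M 
   O   N  O 
   P   L  M 
 * Q   S  T 
 * R   J  U 
   S   S  T 
   T   J  U 
   U   V  W 
 * V   Q  R 
 * W   V  W 
(> = start, * = accepting)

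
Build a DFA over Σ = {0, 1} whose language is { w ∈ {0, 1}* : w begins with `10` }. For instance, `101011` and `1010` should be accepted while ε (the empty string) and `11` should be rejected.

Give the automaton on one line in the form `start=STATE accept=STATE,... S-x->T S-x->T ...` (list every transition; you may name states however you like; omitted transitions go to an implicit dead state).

Check the first 2 symbols one by one: q0 through q1 record how many have matched `10` so far; any wrong symbol goes to the dead state q3. After all 2 match we enter the accepting sink q2.
4 states suffice.
        0   1  
>  q0   q3  q1 
   q1   q2  q3 
 * q2   q2  q2 
   q3   q3  q3 
(> = start, * = accepting)

start=q0 accept=q2 q0-0->q3 q0-1->q1 q1-0->q2 q1-1->q3 q2-0->q2 q2-1->q2 q3-0->q3 q3-1->q3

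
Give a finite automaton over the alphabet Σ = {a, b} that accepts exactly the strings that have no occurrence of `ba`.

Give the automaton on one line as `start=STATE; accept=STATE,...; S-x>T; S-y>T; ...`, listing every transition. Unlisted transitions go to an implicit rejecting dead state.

This is the complement of 'contains `ba`'. Use the same substring-matching states — S0 through S2 holding how much of `ba` has just been matched — but flip the accepting set: everything except the trap S2 accepts.
With 3 states:
        a   b  
>* S0   S0  S1 
 * S1   S2  S1 
   S2   S2  S2 
(> = start, * = accepting)

start=S0; accept=S0,S1; S0-a>S0; S0-b>S1; S1-a>S2; S1-b>S1; S2-a>S2; S2-b>S2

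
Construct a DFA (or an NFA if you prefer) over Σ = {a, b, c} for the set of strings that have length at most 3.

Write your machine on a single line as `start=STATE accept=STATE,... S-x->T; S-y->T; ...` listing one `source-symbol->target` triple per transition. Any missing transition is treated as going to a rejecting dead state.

Count input length up to 4: every symbol moves from S0 toward S4, which means 'more than 3' and absorbs. Accept from {S0, S1, S2, S3}.
With 5 states:
        a   b   c  
>* S0   S1  S1  S1 
 * S1   S2  S2  S2 
 * S2   S3  S3  S3 
 * S3   S4  S4  S4 
   S4   S4  S4  S4 
(> = start, * = accepting)

start=S0; accept=S0,S1,S2,S3; S0-a->S1; S0-b->S1; S0-c->S1; S1-a->S2; S1-b->S2; S1-c->S2; S2-a->S3; S2-b->S3; S2-c->S3; S3-a->S4; S3-b->S4; S3-c->S4; S4-a->S4; S4-b->S4; S4-c->S4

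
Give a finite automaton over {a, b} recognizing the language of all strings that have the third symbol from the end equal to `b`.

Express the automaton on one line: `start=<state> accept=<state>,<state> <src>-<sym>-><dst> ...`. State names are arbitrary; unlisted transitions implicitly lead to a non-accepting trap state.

start=q0 accept=q11,q12,q13,q14 q0-a->q1 q0-b->q2 q1-a->q3 q1-b->q4 q2-a->q5 q2-b->q6 q3-a->q7 q3-b->q8 q4-a->q9 q4-b->q10 q5-a->q11 q5-b->q12 q6-a->q13 q6-b->q14 q7-a->q7 q7-b->q8 q8-a->q9 q8-b->q10 q9-a->q11 q9-b->q12 q10-a->q13 q10-b->q14 q11-a->q7 q11-b->q8 q12-a->q9 q12-b->q10 q13-a->q11 q13-b->q12 q14-a->q13 q14-b->q14

A DFA must remember the last 3 symbols (since which symbol is third-to-last isn't known until the input ends). Use one state per possible window of the last ≤3 symbols; accept from those whose window starts with `b`.
With 15 states:
          a    b  
>  q0     q1   q2 
   q1     q3   q4 
   q2     q5   q6 
   q3     q7   q8 
   q4     q9  q10 
   q5    q11  q12 
   q6    q13  q14 
   q7     q7   q8 
   q8     q9  q10 
   q9    q11  q12 
   q10   q13  q14 
 * q11    q7   q8 
 * q12    q9  q10 
 * q13   q11  q12 
 * q14   q13  q14 
(> = start, * = accepting)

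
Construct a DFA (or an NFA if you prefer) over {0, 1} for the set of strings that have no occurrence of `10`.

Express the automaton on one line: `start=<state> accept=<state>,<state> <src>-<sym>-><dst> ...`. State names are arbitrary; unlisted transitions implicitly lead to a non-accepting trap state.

start=q0 accept=q0,q1 q0-0->q0 q0-1->q1 q1-0->q2 q1-1->q1 q2-0->q2 q2-1->q2

Track partial matches of the forbidden pattern `10`. State q2 is a dead state reached once `10` has occurred; every other state accepts. q0 means no part of `10` is currently matched.
        0   1  
>* q0   q0  q1 
 * q1   q2  q1 
   q2   q2  q2 
(> = start, * = accepting)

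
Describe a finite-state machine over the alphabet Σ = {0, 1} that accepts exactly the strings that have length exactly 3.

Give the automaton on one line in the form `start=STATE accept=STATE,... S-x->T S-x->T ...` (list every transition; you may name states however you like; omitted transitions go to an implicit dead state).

We only need to distinguish lengths 0, 1, …, 3, and '>3'. Chain S0 → S1 → S2 → S3 → S4 on every symbol, with S4 looping. Accepting states: {S3}.
        0   1  
>  S0   S1  S1 
   S1   S2  S2 
   S2   S3  S3 
 * S3   S4  S4 
   S4   S4  S4 
(> = start, * = accepting)

start=S0 accept=S3 S0-0->S1 S0-1->S1 S1-0->S2 S1-1->S2 S2-0->S3 S2-1->S3 S3-0->S4 S3-1->S4 S4-0->S4 S4-1->S4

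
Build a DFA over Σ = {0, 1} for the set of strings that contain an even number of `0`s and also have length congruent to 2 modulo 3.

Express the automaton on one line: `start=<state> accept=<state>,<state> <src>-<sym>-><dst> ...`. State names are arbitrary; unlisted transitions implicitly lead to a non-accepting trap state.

start=q0 accept=q3 q0-0->q1 q0-1->q2 q1-0->q3 q1-1->q4 q2-0->q4 q2-1->q3 q3-0->q5 q3-1->q0 q4-0->q0 q4-1->q5 q5-0->q2 q5-1->q1

Run two small machines in parallel and take their product. The first has 2 states tracking the count of `0`s modulo 2; the second has 3 states tracking the input length modulo 3. A product state is a pair (one from each), accepting exactly when both do.
6 states suffice.
        0   1  
>  q0   q1  q2 
   q1   q3  q4 
   q2   q4  q3 
 * q3   q5  q0 
   q4   q0  q5 
   q5   q2  q1 
(> = start, * = accepting)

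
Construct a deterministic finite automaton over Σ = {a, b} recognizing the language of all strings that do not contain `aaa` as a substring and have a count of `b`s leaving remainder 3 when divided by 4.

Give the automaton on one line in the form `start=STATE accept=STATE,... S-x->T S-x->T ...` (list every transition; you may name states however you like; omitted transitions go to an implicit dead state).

Handle the two conditions separately and then intersect. One (4 states) tracks partial matches of the forbidden pattern `aaa`; the other (4 states) tracks the count of `b`s modulo 4. Each combined state is a pair, one component from each; accept when both components accept. Minimizing collapses redundant product states.
13 states suffice.
          a    b  
>  q0     q1   q2 
   q1     q3   q2 
   q2     q4   q5 
   q3     q6   q2 
   q4     q7   q5 
   q5     q8   q9 
   q6     q6   q6 
   q7     q6   q5 
   q8    q10   q9 
 * q9    q11   q0 
   q10    q6   q9 
 * q11   q12   q0 
 * q12    q6   q0 
(> = start, * = accepting)

start=q0 accept=q9,q11,q12 q0-a->q1 q0-b->q2 q1-a->q3 q1-b->q2 q2-a->q4 q2-b->q5 q3-a->q6 q3-b->q2 q4-a->q7 q4-b->q5 q5-a->q8 q5-b->q9 q6-a->q6 q6-b->q6 q7-a->q6 q7-b->q5 q8-a->q10 q8-b->q9 q9-a->q11 q9-b->q0 q10-a->q6 q10-b->q9 q11-a->q12 q11-b->q0 q12-a->q6 q12-b->q0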